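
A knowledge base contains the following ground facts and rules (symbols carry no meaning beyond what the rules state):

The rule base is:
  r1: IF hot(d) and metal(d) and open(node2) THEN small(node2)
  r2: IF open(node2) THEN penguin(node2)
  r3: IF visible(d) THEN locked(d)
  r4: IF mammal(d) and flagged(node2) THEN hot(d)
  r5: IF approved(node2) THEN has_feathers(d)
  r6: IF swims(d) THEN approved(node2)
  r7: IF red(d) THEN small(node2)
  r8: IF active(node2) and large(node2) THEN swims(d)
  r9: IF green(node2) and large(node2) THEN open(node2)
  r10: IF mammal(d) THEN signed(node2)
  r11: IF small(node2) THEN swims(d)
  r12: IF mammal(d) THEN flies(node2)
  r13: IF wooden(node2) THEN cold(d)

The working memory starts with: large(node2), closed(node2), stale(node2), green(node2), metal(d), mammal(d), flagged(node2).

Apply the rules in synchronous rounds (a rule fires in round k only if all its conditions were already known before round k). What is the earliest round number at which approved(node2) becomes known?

Round 1 fires r4, r9, r10, r12, giving hot(d), open(node2), signed(node2), flies(node2).
Round 2 fires r1, r2, giving small(node2), penguin(node2).
Round 3 fires r11, giving swims(d).
Round 4 fires r6, giving approved(node2).
approved(node2) first appears in round 4.

4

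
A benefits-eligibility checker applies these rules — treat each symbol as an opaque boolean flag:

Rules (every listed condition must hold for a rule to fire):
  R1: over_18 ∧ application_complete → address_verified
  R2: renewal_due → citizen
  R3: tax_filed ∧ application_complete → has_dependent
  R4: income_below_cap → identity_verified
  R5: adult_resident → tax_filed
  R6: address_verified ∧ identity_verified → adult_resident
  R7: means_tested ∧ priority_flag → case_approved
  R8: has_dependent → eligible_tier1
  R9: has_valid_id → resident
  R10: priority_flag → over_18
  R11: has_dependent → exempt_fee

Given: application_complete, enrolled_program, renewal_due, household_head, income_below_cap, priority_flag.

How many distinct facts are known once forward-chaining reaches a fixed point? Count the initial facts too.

15

Round 1: R2 [renewal_due → citizen]; R4 [income_below_cap → identity_verified]; R10 [priority_flag → over_18]. Adds citizen, identity_verified, over_18.
Round 2: R1 [over_18 ∧ application_complete → address_verified]. Adds address_verified.
Round 3: R6 [address_verified ∧ identity_verified → adult_resident]. Adds adult_resident.
Round 4: R5 [adult_resident → tax_filed]. Adds tax_filed.
Round 5: R3 [tax_filed ∧ application_complete → has_dependent]. Adds has_dependent.
Round 6: R8 [has_dependent → eligible_tier1]; R11 [has_dependent → exempt_fee]. Adds eligible_tier1, exempt_fee.
Closure: {address_verified, adult_resident, application_complete, citizen, eligible_tier1, enrolled_program, exempt_fee, has_dependent, household_head, identity_verified, income_below_cap, over_18, priority_flag, renewal_due, tax_filed} — 15 facts.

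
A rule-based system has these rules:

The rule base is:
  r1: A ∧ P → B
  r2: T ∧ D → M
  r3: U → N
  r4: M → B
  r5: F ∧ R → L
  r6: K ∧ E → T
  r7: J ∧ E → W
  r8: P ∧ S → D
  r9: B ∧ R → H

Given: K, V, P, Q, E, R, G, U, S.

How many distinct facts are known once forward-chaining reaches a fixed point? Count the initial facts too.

15

Round 1: r3 [U → N]; r6 [K ∧ E → T]; r8 [P ∧ S → D]. New: N, T, D.
Round 2: r2 [T ∧ D → M]. New: M.
Round 3: r4 [M → B]. New: B.
Round 4: r9 [B ∧ R → H]. New: H.
Closure: {B, D, E, G, H, K, M, N, P, Q, R, S, T, U, V} — 15 facts.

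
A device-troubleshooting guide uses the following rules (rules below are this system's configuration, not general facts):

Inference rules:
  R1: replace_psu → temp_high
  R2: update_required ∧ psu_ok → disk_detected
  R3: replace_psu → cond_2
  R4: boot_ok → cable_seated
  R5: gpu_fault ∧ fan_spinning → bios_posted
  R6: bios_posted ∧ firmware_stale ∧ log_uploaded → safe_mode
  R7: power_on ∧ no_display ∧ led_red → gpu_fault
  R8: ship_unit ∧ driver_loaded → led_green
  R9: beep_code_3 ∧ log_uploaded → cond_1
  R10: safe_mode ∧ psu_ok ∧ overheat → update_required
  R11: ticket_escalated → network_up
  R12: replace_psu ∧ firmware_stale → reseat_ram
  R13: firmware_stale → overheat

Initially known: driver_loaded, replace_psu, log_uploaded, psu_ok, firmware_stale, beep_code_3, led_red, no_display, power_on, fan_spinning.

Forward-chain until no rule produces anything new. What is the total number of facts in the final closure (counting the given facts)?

Round 1 — R1, R3, R7, R9, R12, R13, derive temp_high, cond_2, gpu_fault, cond_1, reseat_ram, overheat.
Round 2 — R5, derive bios_posted.
Round 3 — R6, derive safe_mode.
Round 4 — R10, derive update_required.
Round 5 — R2, derive disk_detected.
Closure: {beep_code_3, bios_posted, cond_1, cond_2, disk_detected, driver_loaded, fan_spinning, firmware_stale, gpu_fault, led_red, log_uploaded, no_display, overheat, power_on, psu_ok, replace_psu, reseat_ram, safe_mode, temp_high, update_required} — 20 facts.

20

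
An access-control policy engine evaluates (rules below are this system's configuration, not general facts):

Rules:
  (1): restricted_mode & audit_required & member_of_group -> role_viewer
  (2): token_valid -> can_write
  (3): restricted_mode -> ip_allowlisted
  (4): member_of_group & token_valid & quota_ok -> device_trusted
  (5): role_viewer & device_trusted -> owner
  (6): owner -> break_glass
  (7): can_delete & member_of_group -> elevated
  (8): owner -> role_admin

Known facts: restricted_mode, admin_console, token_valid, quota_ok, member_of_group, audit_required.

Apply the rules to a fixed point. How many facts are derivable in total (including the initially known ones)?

13

Round 1 — (1), (2), (3), (4), derive role_viewer, can_write, ip_allowlisted, device_trusted.
Round 2 — (5), derive owner.
Round 3 — (6), (8), derive break_glass, role_admin.
Closure: {admin_console, audit_required, break_glass, can_write, device_trusted, ip_allowlisted, member_of_group, owner, quota_ok, restricted_mode, role_admin, role_viewer, token_valid} — 13 facts.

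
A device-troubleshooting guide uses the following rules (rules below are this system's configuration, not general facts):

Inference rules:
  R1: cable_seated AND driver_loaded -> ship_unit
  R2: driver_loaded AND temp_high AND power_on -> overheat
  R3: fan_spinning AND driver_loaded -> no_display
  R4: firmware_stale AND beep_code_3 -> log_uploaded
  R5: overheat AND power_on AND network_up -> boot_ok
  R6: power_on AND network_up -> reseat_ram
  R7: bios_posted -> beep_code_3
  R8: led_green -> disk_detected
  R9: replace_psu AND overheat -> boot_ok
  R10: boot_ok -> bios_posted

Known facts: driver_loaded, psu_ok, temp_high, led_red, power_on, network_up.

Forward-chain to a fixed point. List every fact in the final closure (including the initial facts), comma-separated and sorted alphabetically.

beep_code_3, bios_posted, boot_ok, driver_loaded, led_red, network_up, overheat, power_on, psu_ok, reseat_ram, temp_high

Round 1 — R2, R6, derive overheat, reseat_ram.
Round 2 — R5, derive boot_ok.
Round 3 — R10, derive bios_posted.
Round 4 — R7, derive beep_code_3.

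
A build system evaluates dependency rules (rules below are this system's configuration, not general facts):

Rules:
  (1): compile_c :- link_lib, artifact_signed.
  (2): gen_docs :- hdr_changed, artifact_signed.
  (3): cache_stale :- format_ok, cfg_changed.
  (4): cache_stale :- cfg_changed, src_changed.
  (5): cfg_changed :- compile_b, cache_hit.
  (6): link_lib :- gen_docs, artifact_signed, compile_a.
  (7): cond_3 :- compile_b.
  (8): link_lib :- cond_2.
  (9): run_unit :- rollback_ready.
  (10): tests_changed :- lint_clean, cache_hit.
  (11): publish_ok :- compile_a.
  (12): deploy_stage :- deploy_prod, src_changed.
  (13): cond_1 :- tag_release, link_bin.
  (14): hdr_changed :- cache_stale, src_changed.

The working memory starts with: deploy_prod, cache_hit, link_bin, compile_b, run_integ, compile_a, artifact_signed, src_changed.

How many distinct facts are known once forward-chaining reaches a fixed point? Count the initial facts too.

17

Round 1 fires (5), (7), (11), (12), giving cfg_changed, cond_3, publish_ok, deploy_stage.
Round 2 fires (4), giving cache_stale.
Round 3 fires (14), giving hdr_changed.
Round 4 fires (2), giving gen_docs.
Round 5 fires (6), giving link_lib.
Round 6 fires (1), giving compile_c.
Closure: {artifact_signed, cache_hit, cache_stale, cfg_changed, compile_a, compile_b, compile_c, cond_3, deploy_prod, deploy_stage, gen_docs, hdr_changed, link_bin, link_lib, publish_ok, run_integ, src_changed} — 17 facts.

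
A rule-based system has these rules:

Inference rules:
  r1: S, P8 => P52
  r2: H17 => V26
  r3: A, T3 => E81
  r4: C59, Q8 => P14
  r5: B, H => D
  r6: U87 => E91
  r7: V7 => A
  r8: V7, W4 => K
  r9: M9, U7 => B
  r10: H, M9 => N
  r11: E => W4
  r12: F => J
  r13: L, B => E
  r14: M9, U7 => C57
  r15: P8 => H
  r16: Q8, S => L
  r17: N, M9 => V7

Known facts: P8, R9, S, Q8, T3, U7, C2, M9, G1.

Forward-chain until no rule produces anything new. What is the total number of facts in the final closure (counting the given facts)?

22

Round 1 — r1, r9, r14, r15, r16, derive P52, B, C57, H, L.
Round 2 — r5, r10, r13, derive D, N, E.
Round 3 — r11, r17, derive W4, V7.
Round 4 — r7, r8, derive A, K.
Round 5 — r3, derive E81.
Closure: {A, B, C2, C57, D, E, E81, G1, H, K, L, M9, N, P52, P8, Q8, R9, S, T3, U7, V7, W4} — 22 facts.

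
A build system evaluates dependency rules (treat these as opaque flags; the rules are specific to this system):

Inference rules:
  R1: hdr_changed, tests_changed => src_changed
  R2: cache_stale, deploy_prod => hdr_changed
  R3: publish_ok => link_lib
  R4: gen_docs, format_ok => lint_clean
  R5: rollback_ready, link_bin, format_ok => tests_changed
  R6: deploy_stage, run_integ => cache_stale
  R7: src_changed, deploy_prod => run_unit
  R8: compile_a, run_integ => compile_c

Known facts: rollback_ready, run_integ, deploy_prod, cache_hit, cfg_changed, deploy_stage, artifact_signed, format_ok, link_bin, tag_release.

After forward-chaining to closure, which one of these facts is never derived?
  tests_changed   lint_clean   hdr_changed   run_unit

lint_clean

Round 1 — R5, R6, derive tests_changed, cache_stale.
Round 2 — R2, derive hdr_changed.
Round 3 — R1, derive src_changed.
Round 4 — R7, derive run_unit.
Derived: tests_changed (round 1), run_unit (round 4), hdr_changed (round 2). lint_clean never appears in any round.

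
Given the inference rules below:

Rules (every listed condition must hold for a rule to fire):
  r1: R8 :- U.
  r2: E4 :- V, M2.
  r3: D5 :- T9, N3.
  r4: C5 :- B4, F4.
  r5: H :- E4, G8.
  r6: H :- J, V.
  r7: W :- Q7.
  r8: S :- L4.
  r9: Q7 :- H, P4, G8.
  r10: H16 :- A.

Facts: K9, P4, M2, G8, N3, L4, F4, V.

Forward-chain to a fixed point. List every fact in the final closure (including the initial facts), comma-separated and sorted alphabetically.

Round 1: r2 [E4 :- V, M2.]; r8 [S :- L4.]. Adds E4, S.
Round 2: r5 [H :- E4, G8.]. Adds H.
Round 3: r9 [Q7 :- H, P4, G8.]. Adds Q7.
Round 4: r7 [W :- Q7.]. Adds W.

E4, F4, G8, H, K9, L4, M2, N3, P4, Q7, S, V, W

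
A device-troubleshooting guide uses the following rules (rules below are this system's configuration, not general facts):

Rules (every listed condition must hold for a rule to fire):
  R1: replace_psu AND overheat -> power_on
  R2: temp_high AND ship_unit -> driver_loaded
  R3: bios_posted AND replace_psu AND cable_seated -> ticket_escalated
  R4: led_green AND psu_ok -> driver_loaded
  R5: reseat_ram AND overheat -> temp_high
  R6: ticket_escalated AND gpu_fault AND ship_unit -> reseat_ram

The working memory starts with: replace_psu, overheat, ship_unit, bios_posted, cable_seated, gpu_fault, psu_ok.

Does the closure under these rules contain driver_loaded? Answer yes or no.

Round 1: R1 [replace_psu AND overheat -> power_on]; R3 [bios_posted AND replace_psu AND cable_seated -> ticket_escalated]. Adds power_on, ticket_escalated.
Round 2: R6 [ticket_escalated AND gpu_fault AND ship_unit -> reseat_ram]. Adds reseat_ram.
Round 3: R5 [reseat_ram AND overheat -> temp_high]. Adds temp_high.
Round 4: R2 [temp_high AND ship_unit -> driver_loaded]. Adds driver_loaded.
driver_loaded appears in round 4, so it is derivable.

yes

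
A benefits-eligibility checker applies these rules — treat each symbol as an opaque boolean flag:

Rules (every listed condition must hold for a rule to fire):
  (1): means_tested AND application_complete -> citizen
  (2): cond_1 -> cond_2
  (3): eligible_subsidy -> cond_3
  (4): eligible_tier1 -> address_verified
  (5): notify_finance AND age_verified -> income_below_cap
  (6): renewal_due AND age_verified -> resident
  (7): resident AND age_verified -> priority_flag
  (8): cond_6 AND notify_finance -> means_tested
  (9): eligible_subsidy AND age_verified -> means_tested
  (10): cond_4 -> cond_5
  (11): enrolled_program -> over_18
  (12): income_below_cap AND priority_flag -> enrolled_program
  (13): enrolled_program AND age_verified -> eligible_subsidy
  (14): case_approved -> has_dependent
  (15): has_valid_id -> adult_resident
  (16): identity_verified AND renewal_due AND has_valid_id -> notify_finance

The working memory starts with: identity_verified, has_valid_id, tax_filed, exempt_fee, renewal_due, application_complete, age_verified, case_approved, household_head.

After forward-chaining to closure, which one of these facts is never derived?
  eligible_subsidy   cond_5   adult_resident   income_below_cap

Round 1: (6) [renewal_due AND age_verified -> resident]; (14) [case_approved -> has_dependent]; (15) [has_valid_id -> adult_resident]; (16) [identity_verified AND renewal_due AND has_valid_id -> notify_finance]. New: resident, has_dependent, adult_resident, notify_finance.
Round 2: (5) [notify_finance AND age_verified -> income_below_cap]; (7) [resident AND age_verified -> priority_flag]. New: income_below_cap, priority_flag.
Round 3: (12) [income_below_cap AND priority_flag -> enrolled_program]. New: enrolled_program.
Round 4: (11) [enrolled_program -> over_18]; (13) [enrolled_program AND age_verified -> eligible_subsidy]. New: over_18, eligible_subsidy.
Round 5: (3) [eligible_subsidy -> cond_3]; (9) [eligible_subsidy AND age_verified -> means_tested]. New: cond_3, means_tested.
Round 6: (1) [means_tested AND application_complete -> citizen]. New: citizen.
Derived: eligible_subsidy (round 4), income_below_cap (round 2), adult_resident (round 1). cond_5 never appears in any round.

cond_5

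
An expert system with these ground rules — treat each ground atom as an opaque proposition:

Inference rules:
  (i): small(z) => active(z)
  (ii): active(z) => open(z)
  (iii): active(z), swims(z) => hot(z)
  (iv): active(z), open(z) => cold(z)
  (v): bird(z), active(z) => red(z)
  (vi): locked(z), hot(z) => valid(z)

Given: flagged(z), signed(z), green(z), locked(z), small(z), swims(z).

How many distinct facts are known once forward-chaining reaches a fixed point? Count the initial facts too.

11

Round 1 — (i), derive active(z).
Round 2 — (ii), (iii), derive open(z), hot(z).
Round 3 — (iv), (vi), derive cold(z), valid(z).
Closure: {active(z), cold(z), flagged(z), green(z), hot(z), locked(z), open(z), signed(z), small(z), swims(z), valid(z)} — 11 facts.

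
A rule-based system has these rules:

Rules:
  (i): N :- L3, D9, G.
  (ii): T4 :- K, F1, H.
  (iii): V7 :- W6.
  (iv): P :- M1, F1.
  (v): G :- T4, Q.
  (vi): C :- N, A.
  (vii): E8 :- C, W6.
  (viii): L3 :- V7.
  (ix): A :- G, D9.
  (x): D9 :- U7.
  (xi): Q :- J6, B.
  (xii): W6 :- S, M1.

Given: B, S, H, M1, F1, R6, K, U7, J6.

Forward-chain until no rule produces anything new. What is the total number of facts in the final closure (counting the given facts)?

Round 1 — (ii), (iv), (x), (xi), (xii), derive T4, P, D9, Q, W6.
Round 2 — (iii), (v), derive V7, G.
Round 3 — (viii), (ix), derive L3, A.
Round 4 — (i), derive N.
Round 5 — (vi), derive C.
Round 6 — (vii), derive E8.
Closure: {A, B, C, D9, E8, F1, G, H, J6, K, L3, M1, N, P, Q, R6, S, T4, U7, V7, W6} — 21 facts.

21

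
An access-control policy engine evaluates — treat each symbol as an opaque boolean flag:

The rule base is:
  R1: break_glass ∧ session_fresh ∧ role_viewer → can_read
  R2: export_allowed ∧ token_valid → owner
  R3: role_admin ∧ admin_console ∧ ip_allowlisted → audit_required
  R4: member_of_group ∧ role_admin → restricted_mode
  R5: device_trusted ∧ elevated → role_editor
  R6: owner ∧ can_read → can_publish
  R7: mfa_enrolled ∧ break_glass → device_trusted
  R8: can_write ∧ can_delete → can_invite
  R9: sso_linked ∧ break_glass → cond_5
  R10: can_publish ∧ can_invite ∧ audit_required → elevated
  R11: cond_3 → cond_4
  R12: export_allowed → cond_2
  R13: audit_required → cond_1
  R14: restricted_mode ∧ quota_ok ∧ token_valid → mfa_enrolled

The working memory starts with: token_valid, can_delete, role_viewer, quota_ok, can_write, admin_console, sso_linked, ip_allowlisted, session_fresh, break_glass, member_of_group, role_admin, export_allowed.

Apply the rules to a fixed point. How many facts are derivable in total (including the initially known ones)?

26

Round 1 fires R1, R2, R3, R4, R8, R9, R12, giving can_read, owner, audit_required, restricted_mode, can_invite, cond_5, cond_2.
Round 2 fires R6, R13, R14, giving can_publish, cond_1, mfa_enrolled.
Round 3 fires R7, R10, giving device_trusted, elevated.
Round 4 fires R5, giving role_editor.
Closure: {admin_console, audit_required, break_glass, can_delete, can_invite, can_publish, can_read, can_write, cond_1, cond_2, cond_5, device_trusted, elevated, export_allowed, ip_allowlisted, member_of_group, mfa_enrolled, owner, quota_ok, restricted_mode, role_admin, role_editor, role_viewer, session_fresh, sso_linked, token_valid} — 26 facts.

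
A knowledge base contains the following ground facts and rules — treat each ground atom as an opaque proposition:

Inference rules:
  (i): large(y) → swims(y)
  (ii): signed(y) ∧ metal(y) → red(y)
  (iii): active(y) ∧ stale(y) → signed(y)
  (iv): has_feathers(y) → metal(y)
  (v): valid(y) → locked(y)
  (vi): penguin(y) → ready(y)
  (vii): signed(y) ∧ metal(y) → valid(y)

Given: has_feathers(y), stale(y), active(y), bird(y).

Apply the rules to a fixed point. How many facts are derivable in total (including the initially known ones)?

Round 1: (iii) [active(y) ∧ stale(y) → signed(y)]; (iv) [has_feathers(y) → metal(y)]. New: signed(y), metal(y).
Round 2: (ii) [signed(y) ∧ metal(y) → red(y)]; (vii) [signed(y) ∧ metal(y) → valid(y)]. New: red(y), valid(y).
Round 3: (v) [valid(y) → locked(y)]. New: locked(y).
Closure: {active(y), bird(y), has_feathers(y), locked(y), metal(y), red(y), signed(y), stale(y), valid(y)} — 9 facts.

9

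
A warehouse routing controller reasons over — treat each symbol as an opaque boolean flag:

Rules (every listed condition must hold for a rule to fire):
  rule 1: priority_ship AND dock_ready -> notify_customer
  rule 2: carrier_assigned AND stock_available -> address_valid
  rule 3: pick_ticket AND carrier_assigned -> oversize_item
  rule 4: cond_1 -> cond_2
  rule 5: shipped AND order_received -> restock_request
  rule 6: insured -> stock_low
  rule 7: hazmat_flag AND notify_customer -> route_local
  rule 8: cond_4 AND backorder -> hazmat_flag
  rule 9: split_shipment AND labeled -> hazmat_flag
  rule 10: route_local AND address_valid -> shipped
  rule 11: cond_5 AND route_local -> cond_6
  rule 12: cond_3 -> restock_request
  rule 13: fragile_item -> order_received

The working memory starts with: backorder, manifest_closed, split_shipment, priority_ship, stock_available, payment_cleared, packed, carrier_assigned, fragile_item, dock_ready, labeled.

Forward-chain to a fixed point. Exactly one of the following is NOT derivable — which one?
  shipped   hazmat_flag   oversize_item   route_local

oversize_item

Round 1 fires rule 1, rule 2, rule 9, rule 13, giving notify_customer, address_valid, hazmat_flag, order_received.
Round 2 fires rule 7, giving route_local.
Round 3 fires rule 10, giving shipped.
Round 4 fires rule 5, giving restock_request.
Derived: hazmat_flag (round 1), shipped (round 3), route_local (round 2). oversize_item never appears in any round.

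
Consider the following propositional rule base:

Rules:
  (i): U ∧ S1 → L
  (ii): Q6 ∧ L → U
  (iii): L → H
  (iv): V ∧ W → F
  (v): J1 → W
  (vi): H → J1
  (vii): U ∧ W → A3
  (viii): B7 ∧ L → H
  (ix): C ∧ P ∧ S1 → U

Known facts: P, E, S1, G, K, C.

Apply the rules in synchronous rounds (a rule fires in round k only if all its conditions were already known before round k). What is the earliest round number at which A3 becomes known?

Round 1: (ix) [C ∧ P ∧ S1 → U]. New: U.
Round 2: (i) [U ∧ S1 → L]. New: L.
Round 3: (iii) [L → H]. New: H.
Round 4: (vi) [H → J1]. New: J1.
Round 5: (v) [J1 → W]. New: W.
Round 6: (vii) [U ∧ W → A3]. New: A3.
A3 first appears in round 6.

6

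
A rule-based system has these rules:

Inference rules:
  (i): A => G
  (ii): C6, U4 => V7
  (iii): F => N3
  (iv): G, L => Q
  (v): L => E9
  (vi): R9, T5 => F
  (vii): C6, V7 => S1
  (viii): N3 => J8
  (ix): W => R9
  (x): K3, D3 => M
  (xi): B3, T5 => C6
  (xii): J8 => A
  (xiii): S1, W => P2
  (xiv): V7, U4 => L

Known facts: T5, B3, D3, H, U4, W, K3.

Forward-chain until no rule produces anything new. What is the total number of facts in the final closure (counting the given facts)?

Round 1 fires (ix), (x), (xi), giving R9, M, C6.
Round 2 fires (ii), (vi), giving V7, F.
Round 3 fires (iii), (vii), (xiv), giving N3, S1, L.
Round 4 fires (v), (viii), (xiii), giving E9, J8, P2.
Round 5 fires (xii), giving A.
Round 6 fires (i), giving G.
Round 7 fires (iv), giving Q.
Closure: {A, B3, C6, D3, E9, F, G, H, J8, K3, L, M, N3, P2, Q, R9, S1, T5, U4, V7, W} — 21 facts.

21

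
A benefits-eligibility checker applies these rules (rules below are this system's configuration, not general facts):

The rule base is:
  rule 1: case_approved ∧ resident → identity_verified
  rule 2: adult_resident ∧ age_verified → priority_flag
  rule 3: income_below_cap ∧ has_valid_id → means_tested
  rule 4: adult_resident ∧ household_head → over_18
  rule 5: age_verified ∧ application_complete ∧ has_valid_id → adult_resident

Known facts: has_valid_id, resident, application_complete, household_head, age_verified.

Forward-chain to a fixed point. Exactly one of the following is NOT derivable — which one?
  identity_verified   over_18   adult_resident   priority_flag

identity_verified

Round 1: rule 5 [age_verified ∧ application_complete ∧ has_valid_id → adult_resident]. Adds adult_resident.
Round 2: rule 2 [adult_resident ∧ age_verified → priority_flag]; rule 4 [adult_resident ∧ household_head → over_18]. Adds priority_flag, over_18.
Derived: priority_flag (round 2), over_18 (round 2), adult_resident (round 1). identity_verified never appears in any round.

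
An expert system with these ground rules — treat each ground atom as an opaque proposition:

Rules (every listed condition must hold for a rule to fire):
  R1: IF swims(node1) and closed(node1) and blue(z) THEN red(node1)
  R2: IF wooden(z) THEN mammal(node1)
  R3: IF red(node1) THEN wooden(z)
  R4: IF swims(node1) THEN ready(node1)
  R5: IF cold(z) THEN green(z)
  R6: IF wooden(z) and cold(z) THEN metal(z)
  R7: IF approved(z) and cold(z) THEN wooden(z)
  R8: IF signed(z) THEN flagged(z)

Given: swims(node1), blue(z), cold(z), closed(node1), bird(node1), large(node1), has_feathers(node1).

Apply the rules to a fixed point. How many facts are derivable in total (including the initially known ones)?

Round 1: R1 [IF swims(node1) and closed(node1) and blue(z) THEN red(node1)]; R4 [IF swims(node1) THEN ready(node1)]; R5 [IF cold(z) THEN green(z)]. New: red(node1), ready(node1), green(z).
Round 2: R3 [IF red(node1) THEN wooden(z)]. New: wooden(z).
Round 3: R2 [IF wooden(z) THEN mammal(node1)]; R6 [IF wooden(z) and cold(z) THEN metal(z)]. New: mammal(node1), metal(z).
Closure: {bird(node1), blue(z), closed(node1), cold(z), green(z), has_feathers(node1), large(node1), mammal(node1), metal(z), ready(node1), red(node1), swims(node1), wooden(z)} — 13 facts.

13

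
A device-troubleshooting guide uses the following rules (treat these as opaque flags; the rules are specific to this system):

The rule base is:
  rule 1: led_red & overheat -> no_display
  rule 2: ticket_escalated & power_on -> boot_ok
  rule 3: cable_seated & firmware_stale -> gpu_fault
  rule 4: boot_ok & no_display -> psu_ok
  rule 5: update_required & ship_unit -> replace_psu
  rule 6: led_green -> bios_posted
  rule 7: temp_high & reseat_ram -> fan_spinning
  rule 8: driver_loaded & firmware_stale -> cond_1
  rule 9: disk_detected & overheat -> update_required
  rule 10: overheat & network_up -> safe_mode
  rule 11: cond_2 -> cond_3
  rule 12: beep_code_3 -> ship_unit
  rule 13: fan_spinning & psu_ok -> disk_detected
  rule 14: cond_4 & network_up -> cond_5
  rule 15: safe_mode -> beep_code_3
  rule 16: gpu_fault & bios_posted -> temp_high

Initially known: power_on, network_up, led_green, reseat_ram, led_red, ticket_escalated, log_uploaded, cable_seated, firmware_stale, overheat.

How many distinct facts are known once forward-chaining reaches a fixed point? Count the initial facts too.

23

Round 1: rule 1 [led_red & overheat -> no_display]; rule 2 [ticket_escalated & power_on -> boot_ok]; rule 3 [cable_seated & firmware_stale -> gpu_fault]; rule 6 [led_green -> bios_posted]; rule 10 [overheat & network_up -> safe_mode]. Adds no_display, boot_ok, gpu_fault, bios_posted, safe_mode.
Round 2: rule 4 [boot_ok & no_display -> psu_ok]; rule 15 [safe_mode -> beep_code_3]; rule 16 [gpu_fault & bios_posted -> temp_high]. Adds psu_ok, beep_code_3, temp_high.
Round 3: rule 7 [temp_high & reseat_ram -> fan_spinning]; rule 12 [beep_code_3 -> ship_unit]. Adds fan_spinning, ship_unit.
Round 4: rule 13 [fan_spinning & psu_ok -> disk_detected]. Adds disk_detected.
Round 5: rule 9 [disk_detected & overheat -> update_required]. Adds update_required.
Round 6: rule 5 [update_required & ship_unit -> replace_psu]. Adds replace_psu.
Closure: {beep_code_3, bios_posted, boot_ok, cable_seated, disk_detected, fan_spinning, firmware_stale, gpu_fault, led_green, led_red, log_uploaded, network_up, no_display, overheat, power_on, psu_ok, replace_psu, reseat_ram, safe_mode, ship_unit, temp_high, ticket_escalated, update_required} — 23 facts.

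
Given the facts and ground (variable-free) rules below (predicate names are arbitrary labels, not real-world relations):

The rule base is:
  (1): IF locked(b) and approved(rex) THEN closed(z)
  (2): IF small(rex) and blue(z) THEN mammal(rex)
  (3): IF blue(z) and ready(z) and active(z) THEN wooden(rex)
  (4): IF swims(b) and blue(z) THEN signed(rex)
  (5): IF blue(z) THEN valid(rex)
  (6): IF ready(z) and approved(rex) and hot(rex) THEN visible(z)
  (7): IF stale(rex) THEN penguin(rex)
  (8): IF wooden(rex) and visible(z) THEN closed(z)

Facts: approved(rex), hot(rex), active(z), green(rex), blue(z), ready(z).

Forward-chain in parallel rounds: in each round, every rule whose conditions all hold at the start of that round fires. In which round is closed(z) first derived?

2

Round 1: (3) [IF blue(z) and ready(z) and active(z) THEN wooden(rex)]; (5) [IF blue(z) THEN valid(rex)]; (6) [IF ready(z) and approved(rex) and hot(rex) THEN visible(z)]. Adds wooden(rex), valid(rex), visible(z).
Round 2: (8) [IF wooden(rex) and visible(z) THEN closed(z)]. Adds closed(z).
closed(z) first appears in round 2.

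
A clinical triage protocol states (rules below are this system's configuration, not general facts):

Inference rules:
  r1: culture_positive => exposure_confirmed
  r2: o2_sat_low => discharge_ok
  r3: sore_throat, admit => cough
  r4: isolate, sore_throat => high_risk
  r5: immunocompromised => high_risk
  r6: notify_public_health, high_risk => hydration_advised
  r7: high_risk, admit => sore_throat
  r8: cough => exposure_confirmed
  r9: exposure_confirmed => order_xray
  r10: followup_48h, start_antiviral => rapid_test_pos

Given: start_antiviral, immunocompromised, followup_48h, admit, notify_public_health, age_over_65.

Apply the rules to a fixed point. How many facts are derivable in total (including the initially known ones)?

13

Round 1 fires r5, r10, giving high_risk, rapid_test_pos.
Round 2 fires r6, r7, giving hydration_advised, sore_throat.
Round 3 fires r3, giving cough.
Round 4 fires r8, giving exposure_confirmed.
Round 5 fires r9, giving order_xray.
Closure: {admit, age_over_65, cough, exposure_confirmed, followup_48h, high_risk, hydration_advised, immunocompromised, notify_public_health, order_xray, rapid_test_pos, sore_throat, start_antiviral} — 13 facts.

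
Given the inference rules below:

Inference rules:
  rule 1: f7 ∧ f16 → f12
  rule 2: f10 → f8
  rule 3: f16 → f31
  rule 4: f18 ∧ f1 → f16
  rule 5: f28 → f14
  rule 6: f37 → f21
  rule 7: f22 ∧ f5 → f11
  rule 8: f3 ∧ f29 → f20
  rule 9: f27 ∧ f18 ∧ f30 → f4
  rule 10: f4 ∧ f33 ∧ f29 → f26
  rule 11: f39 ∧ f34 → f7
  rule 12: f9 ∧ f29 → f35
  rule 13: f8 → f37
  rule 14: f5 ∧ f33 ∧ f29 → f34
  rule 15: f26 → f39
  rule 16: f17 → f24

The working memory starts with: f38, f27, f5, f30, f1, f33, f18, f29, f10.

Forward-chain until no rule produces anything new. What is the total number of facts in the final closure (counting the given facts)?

Round 1: rule 2 [f10 → f8]; rule 4 [f18 ∧ f1 → f16]; rule 9 [f27 ∧ f18 ∧ f30 → f4]; rule 14 [f5 ∧ f33 ∧ f29 → f34]. New: f8, f16, f4, f34.
Round 2: rule 3 [f16 → f31]; rule 10 [f4 ∧ f33 ∧ f29 → f26]; rule 13 [f8 → f37]. New: f31, f26, f37.
Round 3: rule 6 [f37 → f21]; rule 15 [f26 → f39]. New: f21, f39.
Round 4: rule 11 [f39 ∧ f34 → f7]. New: f7.
Round 5: rule 1 [f7 ∧ f16 → f12]. New: f12.
Closure: {f1, f10, f12, f16, f18, f21, f26, f27, f29, f30, f31, f33, f34, f37, f38, f39, f4, f5, f7, f8} — 20 facts.

20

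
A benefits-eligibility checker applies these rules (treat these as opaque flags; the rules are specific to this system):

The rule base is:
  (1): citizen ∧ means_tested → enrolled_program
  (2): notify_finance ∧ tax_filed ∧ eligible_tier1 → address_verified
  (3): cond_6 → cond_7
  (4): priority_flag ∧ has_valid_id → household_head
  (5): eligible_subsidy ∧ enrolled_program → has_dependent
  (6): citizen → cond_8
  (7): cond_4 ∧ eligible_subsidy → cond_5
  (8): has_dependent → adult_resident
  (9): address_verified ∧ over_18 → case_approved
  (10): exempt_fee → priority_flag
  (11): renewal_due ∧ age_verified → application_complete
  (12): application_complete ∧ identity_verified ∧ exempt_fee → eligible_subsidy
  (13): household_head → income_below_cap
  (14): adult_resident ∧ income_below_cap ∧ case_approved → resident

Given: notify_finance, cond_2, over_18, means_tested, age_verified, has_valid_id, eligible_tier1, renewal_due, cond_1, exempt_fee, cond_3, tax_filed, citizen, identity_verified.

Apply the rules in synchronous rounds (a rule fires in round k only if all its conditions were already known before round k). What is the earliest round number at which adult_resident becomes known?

4

Round 1: (1) [citizen ∧ means_tested → enrolled_program]; (2) [notify_finance ∧ tax_filed ∧ eligible_tier1 → address_verified]; (6) [citizen → cond_8]; (10) [exempt_fee → priority_flag]; (11) [renewal_due ∧ age_verified → application_complete]. New: enrolled_program, address_verified, cond_8, priority_flag, application_complete.
Round 2: (4) [priority_flag ∧ has_valid_id → household_head]; (9) [address_verified ∧ over_18 → case_approved]; (12) [application_complete ∧ identity_verified ∧ exempt_fee → eligible_subsidy]. New: household_head, case_approved, eligible_subsidy.
Round 3: (5) [eligible_subsidy ∧ enrolled_program → has_dependent]; (13) [household_head → income_below_cap]. New: has_dependent, income_below_cap.
Round 4: (8) [has_dependent → adult_resident]. New: adult_resident.
adult_resident first appears in round 4.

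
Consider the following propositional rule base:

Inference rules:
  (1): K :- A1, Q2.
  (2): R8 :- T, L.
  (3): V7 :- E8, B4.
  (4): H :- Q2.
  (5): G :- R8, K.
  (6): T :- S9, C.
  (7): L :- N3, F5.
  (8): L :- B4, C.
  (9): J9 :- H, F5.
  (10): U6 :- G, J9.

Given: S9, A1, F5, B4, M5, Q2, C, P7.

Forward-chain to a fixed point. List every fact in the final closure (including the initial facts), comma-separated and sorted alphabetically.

A1, B4, C, F5, G, H, J9, K, L, M5, P7, Q2, R8, S9, T, U6

Round 1 fires (1), (4), (6), (8), giving K, H, T, L.
Round 2 fires (2), (9), giving R8, J9.
Round 3 fires (5), giving G.
Round 4 fires (10), giving U6.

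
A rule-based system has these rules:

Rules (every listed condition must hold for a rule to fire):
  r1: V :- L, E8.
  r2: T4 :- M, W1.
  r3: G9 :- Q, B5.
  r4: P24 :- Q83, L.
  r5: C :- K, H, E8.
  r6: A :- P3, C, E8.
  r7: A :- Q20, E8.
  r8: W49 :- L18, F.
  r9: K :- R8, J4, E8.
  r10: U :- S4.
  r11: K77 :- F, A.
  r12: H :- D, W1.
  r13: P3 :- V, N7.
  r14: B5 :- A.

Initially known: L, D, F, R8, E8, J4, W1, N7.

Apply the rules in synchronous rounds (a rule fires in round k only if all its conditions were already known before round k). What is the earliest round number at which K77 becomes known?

Round 1 — r1, r9, r12, derive V, K, H.
Round 2 — r5, r13, derive C, P3.
Round 3 — r6, derive A.
Round 4 — r11, r14, derive K77, B5.
K77 first appears in round 4.

4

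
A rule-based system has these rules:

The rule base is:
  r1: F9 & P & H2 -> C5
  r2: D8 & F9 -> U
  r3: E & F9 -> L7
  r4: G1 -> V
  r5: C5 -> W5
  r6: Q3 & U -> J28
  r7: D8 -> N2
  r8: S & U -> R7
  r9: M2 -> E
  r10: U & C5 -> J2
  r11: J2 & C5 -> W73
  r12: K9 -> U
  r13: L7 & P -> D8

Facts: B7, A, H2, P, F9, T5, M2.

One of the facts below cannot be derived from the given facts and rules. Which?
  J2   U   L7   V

V

Round 1: r1 [F9 & P & H2 -> C5]; r9 [M2 -> E]. New: C5, E.
Round 2: r3 [E & F9 -> L7]; r5 [C5 -> W5]. New: L7, W5.
Round 3: r13 [L7 & P -> D8]. New: D8.
Round 4: r2 [D8 & F9 -> U]; r7 [D8 -> N2]. New: U, N2.
Round 5: r10 [U & C5 -> J2]. New: J2.
Round 6: r11 [J2 & C5 -> W73]. New: W73.
Derived: U (round 4), J2 (round 5), L7 (round 2). V never appears in any round.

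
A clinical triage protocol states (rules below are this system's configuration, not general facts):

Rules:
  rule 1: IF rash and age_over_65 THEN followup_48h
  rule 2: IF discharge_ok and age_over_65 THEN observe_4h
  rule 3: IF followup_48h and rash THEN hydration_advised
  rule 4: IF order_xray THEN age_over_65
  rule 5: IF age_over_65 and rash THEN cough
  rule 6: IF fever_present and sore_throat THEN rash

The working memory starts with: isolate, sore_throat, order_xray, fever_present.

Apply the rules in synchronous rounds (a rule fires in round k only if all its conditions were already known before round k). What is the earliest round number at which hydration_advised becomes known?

3

Round 1 — rule 4, rule 6, derive age_over_65, rash.
Round 2 — rule 1, rule 5, derive followup_48h, cough.
Round 3 — rule 3, derive hydration_advised.
hydration_advised first appears in round 3.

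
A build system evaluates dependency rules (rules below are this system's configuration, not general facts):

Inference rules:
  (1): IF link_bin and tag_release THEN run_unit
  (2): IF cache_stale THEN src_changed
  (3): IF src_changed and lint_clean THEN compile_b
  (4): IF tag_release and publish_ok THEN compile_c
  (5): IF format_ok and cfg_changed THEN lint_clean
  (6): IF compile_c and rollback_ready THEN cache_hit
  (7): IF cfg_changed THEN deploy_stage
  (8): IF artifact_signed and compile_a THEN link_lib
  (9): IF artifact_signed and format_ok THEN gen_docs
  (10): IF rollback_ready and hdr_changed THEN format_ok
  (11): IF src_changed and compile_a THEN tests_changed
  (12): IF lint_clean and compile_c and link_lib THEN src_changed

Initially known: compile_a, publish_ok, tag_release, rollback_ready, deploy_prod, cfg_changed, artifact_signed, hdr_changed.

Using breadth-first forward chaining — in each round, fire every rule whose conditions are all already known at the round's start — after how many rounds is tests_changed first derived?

Round 1 — (4), (7), (8), (10), derive compile_c, deploy_stage, link_lib, format_ok.
Round 2 — (5), (6), (9), derive lint_clean, cache_hit, gen_docs.
Round 3 — (12), derive src_changed.
Round 4 — (3), (11), derive compile_b, tests_changed.
tests_changed first appears in round 4.

4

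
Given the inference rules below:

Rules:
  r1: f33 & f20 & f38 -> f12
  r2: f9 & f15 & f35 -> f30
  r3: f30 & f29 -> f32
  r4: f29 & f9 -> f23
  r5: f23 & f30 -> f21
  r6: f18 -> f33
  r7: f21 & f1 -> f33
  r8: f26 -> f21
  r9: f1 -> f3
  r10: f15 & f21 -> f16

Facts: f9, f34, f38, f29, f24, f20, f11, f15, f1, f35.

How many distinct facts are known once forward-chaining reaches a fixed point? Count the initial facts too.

18

Round 1: r2 [f9 & f15 & f35 -> f30]; r4 [f29 & f9 -> f23]; r9 [f1 -> f3]. Adds f30, f23, f3.
Round 2: r3 [f30 & f29 -> f32]; r5 [f23 & f30 -> f21]. Adds f32, f21.
Round 3: r7 [f21 & f1 -> f33]; r10 [f15 & f21 -> f16]. Adds f33, f16.
Round 4: r1 [f33 & f20 & f38 -> f12]. Adds f12.
Closure: {f1, f11, f12, f15, f16, f20, f21, f23, f24, f29, f3, f30, f32, f33, f34, f35, f38, f9} — 18 facts.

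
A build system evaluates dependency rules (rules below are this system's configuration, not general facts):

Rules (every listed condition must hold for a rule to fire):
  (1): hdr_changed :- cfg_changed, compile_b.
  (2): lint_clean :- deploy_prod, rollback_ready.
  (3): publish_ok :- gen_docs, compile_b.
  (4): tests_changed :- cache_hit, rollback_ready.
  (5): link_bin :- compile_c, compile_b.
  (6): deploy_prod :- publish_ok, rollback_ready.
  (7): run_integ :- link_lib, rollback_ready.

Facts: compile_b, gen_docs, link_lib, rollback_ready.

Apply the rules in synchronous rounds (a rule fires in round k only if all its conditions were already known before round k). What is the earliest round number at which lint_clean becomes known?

3

Round 1 fires (3), (7), giving publish_ok, run_integ.
Round 2 fires (6), giving deploy_prod.
Round 3 fires (2), giving lint_clean.
lint_clean first appears in round 3.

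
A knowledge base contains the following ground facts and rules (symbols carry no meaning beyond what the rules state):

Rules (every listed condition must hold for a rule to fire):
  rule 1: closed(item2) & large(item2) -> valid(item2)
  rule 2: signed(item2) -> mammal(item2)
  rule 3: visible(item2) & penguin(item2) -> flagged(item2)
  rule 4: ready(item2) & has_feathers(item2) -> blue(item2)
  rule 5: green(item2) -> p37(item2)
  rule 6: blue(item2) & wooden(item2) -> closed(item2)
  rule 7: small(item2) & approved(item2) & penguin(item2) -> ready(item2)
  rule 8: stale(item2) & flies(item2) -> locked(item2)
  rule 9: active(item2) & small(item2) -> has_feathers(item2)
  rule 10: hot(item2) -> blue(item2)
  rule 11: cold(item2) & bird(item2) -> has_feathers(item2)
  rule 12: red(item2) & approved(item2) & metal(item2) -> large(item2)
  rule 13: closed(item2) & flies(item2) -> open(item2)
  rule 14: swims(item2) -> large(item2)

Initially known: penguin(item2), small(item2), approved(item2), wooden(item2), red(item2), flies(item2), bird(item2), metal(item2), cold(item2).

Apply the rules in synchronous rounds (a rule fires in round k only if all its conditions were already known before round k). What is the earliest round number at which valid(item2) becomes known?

Round 1: rule 7 [small(item2) & approved(item2) & penguin(item2) -> ready(item2)]; rule 11 [cold(item2) & bird(item2) -> has_feathers(item2)]; rule 12 [red(item2) & approved(item2) & metal(item2) -> large(item2)]. New: ready(item2), has_feathers(item2), large(item2).
Round 2: rule 4 [ready(item2) & has_feathers(item2) -> blue(item2)]. New: blue(item2).
Round 3: rule 6 [blue(item2) & wooden(item2) -> closed(item2)]. New: closed(item2).
Round 4: rule 1 [closed(item2) & large(item2) -> valid(item2)]; rule 13 [closed(item2) & flies(item2) -> open(item2)]. New: valid(item2), open(item2).
valid(item2) first appears in round 4.

4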